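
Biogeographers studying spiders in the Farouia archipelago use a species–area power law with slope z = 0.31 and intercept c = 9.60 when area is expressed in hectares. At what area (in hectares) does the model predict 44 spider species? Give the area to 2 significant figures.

140 hectares

44 = 9.6 × A^0.31  ⇒  A^0.31 = 44/9.6 = 4.583
ln A = ln(4.583) / 0.31 = 1.5224 / 0.31 = 4.9111
A = e^4.9111 ≈ 135.8 hectares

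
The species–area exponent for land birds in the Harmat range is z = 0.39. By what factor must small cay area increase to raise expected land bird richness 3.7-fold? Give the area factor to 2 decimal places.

28.64

(A₂/A₁)^0.39 = 3.7, so A₂/A₁ = 3.7^(1/0.39) = 3.7^2.564
ln(A₂/A₁) = ln 3.7 / 0.39 = 1.3083 / 0.39 = 3.3547
A₂/A₁ = e^3.3547 ≈ 28.64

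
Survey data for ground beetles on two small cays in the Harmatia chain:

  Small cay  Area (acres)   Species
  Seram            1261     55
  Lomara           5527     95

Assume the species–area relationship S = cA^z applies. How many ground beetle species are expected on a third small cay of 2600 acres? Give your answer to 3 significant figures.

71.9

z = ln(95/55) / ln(5527/1261) = 0.5465 / 1.4777 = 0.3699
c = 55 / 1261^0.3699 = 55 / 14.02 = 3.922
S₃ = 3.922 × 2600^0.3699 = 3.922 × 18.32 ≈ 71.88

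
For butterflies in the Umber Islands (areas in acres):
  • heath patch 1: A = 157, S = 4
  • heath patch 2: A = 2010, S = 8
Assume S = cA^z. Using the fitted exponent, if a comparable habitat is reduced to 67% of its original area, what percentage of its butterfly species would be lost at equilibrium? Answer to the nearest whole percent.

10%

z = ln(8/4) / ln(2010/157) = 0.6931 / 2.5496 = 0.2719
S_new/S_old = (A_new/A_old)^z = 0.67^0.2719 = exp(0.2719 × -0.4005) = 0.8968
Fraction lost = 1 − 0.8968 = 0.1032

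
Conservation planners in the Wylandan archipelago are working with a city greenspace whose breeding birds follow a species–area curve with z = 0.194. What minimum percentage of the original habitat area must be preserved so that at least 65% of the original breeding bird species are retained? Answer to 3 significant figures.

10.9%

Need (A_new/A_old)^0.194 = 0.65, so A_new/A_old = 0.65^(1/0.194) = 0.65^5.155
ln(A_new/A_old) = ln 0.65 / 0.194 = -0.4308 / 0.194 = -2.2205
A_new/A_old = e^-2.2205 ≈ 0.1086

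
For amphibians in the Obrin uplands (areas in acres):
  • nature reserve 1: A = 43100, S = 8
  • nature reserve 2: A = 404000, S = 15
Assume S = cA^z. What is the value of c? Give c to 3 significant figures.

0.399

z = ln(S₂/S₁) / ln(A₂/A₁) = ln(15/8) / ln(404000/43100) = 0.6286 / 2.2379 = 0.2809
c = S₁ / A₁^z = 8 / 43100^0.2809 = 8 / 20.04 = 0.3993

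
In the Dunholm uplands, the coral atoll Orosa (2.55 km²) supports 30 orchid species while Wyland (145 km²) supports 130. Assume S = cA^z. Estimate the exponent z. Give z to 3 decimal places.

0.363

Taking logs: ln S = ln c + z ln A, so z = (ln S₂ − ln S₁)/(ln A₂ − ln A₁).
z = ln(130/30) / ln(145/2.55) = ln(4.333) / ln(56.86) = 1.4663 / 4.0406 = 0.3629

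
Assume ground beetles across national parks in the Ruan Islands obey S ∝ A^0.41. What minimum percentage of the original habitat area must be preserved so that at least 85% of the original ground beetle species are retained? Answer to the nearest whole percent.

Need (A_new/A_old)^0.41 = 0.85, so A_new/A_old = 0.85^(1/0.41) = 0.85^2.439
ln(A_new/A_old) = ln 0.85 / 0.41 = -0.1625 / 0.41 = -0.3964
A_new/A_old = e^-0.3964 ≈ 0.6727

67%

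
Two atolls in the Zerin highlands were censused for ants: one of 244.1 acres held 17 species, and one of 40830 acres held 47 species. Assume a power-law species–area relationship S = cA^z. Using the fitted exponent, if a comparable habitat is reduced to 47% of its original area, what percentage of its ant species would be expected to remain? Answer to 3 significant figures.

z = ln(47/17) / ln(40830/244.1) = 1.0169 / 5.1196 = 0.1986
S_new/S_old = (A_new/A_old)^z = 0.47^0.1986 = exp(0.1986 × -0.7550) = 0.8607

86.1%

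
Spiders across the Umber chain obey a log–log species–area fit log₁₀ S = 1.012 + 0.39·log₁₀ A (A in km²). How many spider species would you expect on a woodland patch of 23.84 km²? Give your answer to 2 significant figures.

35

S = 10.28 × 23.84^0.39 = 10.28 × 3.445 ≈ 35.41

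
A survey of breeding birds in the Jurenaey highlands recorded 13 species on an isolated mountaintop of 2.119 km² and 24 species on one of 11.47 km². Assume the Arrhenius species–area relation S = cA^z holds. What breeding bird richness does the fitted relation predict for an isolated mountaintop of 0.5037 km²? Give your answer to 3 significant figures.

7.72

z = ln(24/13) / ln(11.47/2.119) = 0.6131 / 1.6888 = 0.3630
c = 13 / 2.119^0.3630 = 13 / 1.313 = 9.898
S₃ = 9.898 × 0.5037^0.3630 = 9.898 × 0.7796 ≈ 7.716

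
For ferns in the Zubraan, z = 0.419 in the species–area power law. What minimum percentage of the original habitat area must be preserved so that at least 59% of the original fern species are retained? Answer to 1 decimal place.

28.4%

Need (A_new/A_old)^0.419 = 0.59, so A_new/A_old = 0.59^(1/0.419) = 0.59^2.387
ln(A_new/A_old) = ln 0.59 / 0.419 = -0.5276 / 0.419 = -1.2593
A_new/A_old = e^-1.2593 ≈ 0.2839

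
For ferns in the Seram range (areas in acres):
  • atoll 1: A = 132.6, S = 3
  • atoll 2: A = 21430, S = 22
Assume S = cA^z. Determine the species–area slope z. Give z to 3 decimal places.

0.392

Taking logs: ln S = ln c + z ln A, so z = (ln S₂ − ln S₁)/(ln A₂ − ln A₁).
z = ln(22/3) / ln(21430/132.6) = ln(7.333) / ln(161.6) = 1.9924 / 5.0852 = 0.3918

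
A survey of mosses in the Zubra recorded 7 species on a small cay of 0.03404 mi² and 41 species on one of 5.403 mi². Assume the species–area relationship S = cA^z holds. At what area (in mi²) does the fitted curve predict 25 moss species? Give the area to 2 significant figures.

1.3 mi²

z = ln(41/7) / ln(5.403/0.03404) = 1.7677 / 5.0672 = 0.3488
c = 7 / 0.03404^0.3488 = 7 / 0.3075 = 22.76
A = (25/22.76)^(1/0.3488) ⇒ ln A = ln(1.098)/0.3488 = 0.2689
A = e^0.2689 ≈ 1.308 mi²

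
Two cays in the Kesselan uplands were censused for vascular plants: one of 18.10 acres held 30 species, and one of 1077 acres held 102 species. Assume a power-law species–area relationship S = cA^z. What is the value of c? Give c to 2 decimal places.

z = ln(S₂/S₁) / ln(A₂/A₁) = ln(102/30) / ln(1077/18.1) = 1.2238 / 4.0860 = 0.2995
c = S₁ / A₁^z = 30 / 18.1^0.2995 = 30 / 2.381 = 12.6

12.60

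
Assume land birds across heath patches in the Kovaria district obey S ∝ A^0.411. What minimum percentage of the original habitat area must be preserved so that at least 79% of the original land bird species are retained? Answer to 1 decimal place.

Need (A_new/A_old)^0.411 = 0.79, so A_new/A_old = 0.79^(1/0.411) = 0.79^2.433
ln(A_new/A_old) = ln 0.79 / 0.411 = -0.2357 / 0.411 = -0.5735
A_new/A_old = e^-0.5735 ≈ 0.5635

56.4%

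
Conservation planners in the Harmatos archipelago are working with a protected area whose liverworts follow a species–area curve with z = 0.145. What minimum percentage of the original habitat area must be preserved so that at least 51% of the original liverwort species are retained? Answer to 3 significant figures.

Need (A_new/A_old)^0.145 = 0.51, so A_new/A_old = 0.51^(1/0.145) = 0.51^6.897
ln(A_new/A_old) = ln 0.51 / 0.145 = -0.6733 / 0.145 = -4.6438
A_new/A_old = e^-4.6438 ≈ 0.009621

0.962%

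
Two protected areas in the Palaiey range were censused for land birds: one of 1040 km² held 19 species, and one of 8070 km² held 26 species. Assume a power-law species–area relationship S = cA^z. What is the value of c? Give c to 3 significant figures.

6.56

z = ln(S₂/S₁) / ln(A₂/A₁) = ln(26/19) / ln(8070/1040) = 0.3137 / 2.0489 = 0.1531
c = S₁ / A₁^z = 19 / 1040^0.1531 = 19 / 2.896 = 6.56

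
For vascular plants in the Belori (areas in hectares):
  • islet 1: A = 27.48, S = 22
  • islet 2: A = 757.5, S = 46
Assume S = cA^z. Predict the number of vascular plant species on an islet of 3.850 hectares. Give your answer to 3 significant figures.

z = ln(46/22) / ln(757.5/27.48) = 0.7376 / 3.3166 = 0.2224
c = 22 / 27.48^0.2224 = 22 / 2.089 = 10.53
S₃ = 10.53 × 3.85^0.2224 = 10.53 × 1.35 ≈ 14.21

14.2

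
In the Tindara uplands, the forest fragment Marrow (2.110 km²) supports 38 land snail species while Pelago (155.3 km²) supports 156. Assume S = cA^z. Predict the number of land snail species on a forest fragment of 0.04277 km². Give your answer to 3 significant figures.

10.6

z = ln(156/38) / ln(155.3/2.11) = 1.4123 / 4.2987 = 0.3285
c = 38 / 2.11^0.3285 = 38 / 1.278 = 29.73
S₃ = 29.73 × 0.04277^0.3285 = 29.73 × 0.355 ≈ 10.56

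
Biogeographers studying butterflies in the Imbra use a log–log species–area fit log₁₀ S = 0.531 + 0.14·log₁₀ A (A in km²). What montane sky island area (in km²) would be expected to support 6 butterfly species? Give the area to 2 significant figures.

6 = 3.396 × A^0.14  ⇒  A^0.14 = 6/3.396 = 1.767
ln A = ln(1.767) / 0.14 = 0.5691 / 0.14 = 4.0649
A = e^4.0649 ≈ 58.26 km²

58 km²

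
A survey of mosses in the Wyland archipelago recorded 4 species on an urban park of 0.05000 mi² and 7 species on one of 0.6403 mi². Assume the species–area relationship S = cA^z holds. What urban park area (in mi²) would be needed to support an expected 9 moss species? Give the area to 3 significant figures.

z = ln(7/4) / ln(0.6403/0.05) = 0.5596 / 2.5499 = 0.2195
c = 4 / 0.05^0.2195 = 4 / 0.5182 = 7.72
A = (9/7.72)^(1/0.2195) ⇒ ln A = ln(1.166)/0.2195 = 0.6993
A = e^0.6993 ≈ 2.012 mi²

2.01 mi²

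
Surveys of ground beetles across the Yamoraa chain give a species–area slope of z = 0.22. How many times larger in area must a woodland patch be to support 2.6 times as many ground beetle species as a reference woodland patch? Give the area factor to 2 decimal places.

76.96

(A₂/A₁)^0.22 = 2.6, so A₂/A₁ = 2.6^(1/0.22) = 2.6^4.545
ln(A₂/A₁) = ln 2.6 / 0.22 = 0.9555 / 0.22 = 4.3432
A₂/A₁ = e^4.3432 ≈ 76.96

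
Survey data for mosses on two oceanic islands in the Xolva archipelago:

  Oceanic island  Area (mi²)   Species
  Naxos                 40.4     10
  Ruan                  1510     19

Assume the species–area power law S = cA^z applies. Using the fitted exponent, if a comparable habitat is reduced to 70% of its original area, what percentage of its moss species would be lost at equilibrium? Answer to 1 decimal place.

6.1%

z = ln(19/10) / ln(1510/40.4) = 0.6419 / 3.6210 = 0.1773
S_new/S_old = (A_new/A_old)^z = 0.7^0.1773 = exp(0.1773 × -0.3567) = 0.9387
Fraction lost = 1 − 0.9387 = 0.06127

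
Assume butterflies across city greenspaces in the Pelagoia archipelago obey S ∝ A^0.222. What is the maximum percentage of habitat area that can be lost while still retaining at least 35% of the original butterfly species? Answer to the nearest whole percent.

Need (A_new/A_old)^0.222 = 0.35, so A_new/A_old = 0.35^(1/0.222) = 0.35^4.505
ln(A_new/A_old) = ln 0.35 / 0.222 = -1.0498 / 0.222 = -4.7289
A_new/A_old = e^-4.7289 ≈ 0.008836
Fraction that can be lost = 1 − 0.008836 = 0.9912

99%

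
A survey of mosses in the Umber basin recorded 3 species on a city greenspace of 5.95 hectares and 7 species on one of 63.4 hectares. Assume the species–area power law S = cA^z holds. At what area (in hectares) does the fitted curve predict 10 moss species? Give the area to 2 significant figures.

170 hectares

z = ln(7/3) / ln(63.4/5.95) = 0.8473 / 2.3661 = 0.3581
c = 3 / 5.95^0.3581 = 3 / 1.894 = 1.584
A = (10/1.584)^(1/0.3581) ⇒ ln A = ln(6.313)/0.3581 = 5.1455
A = e^5.1455 ≈ 171.7 hectares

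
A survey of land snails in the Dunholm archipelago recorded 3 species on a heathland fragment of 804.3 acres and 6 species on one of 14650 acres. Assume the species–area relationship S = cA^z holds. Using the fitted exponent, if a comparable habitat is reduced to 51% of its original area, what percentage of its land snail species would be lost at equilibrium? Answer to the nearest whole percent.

z = ln(6/3) / ln(14650/804.3) = 0.6931 / 2.9022 = 0.2388
S_new/S_old = (A_new/A_old)^z = 0.51^0.2388 = exp(0.2388 × -0.6733) = 0.8514
Fraction lost = 1 − 0.8514 = 0.1486

15%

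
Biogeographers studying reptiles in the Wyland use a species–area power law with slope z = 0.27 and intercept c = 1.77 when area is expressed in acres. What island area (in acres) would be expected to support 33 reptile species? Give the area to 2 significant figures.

33 = 1.77 × A^0.27  ⇒  A^0.27 = 33/1.77 = 18.64
ln A = ln(18.64) / 0.27 = 2.9255 / 0.27 = 10.8353
A = e^10.8353 ≈ 50782 acres

51000 acres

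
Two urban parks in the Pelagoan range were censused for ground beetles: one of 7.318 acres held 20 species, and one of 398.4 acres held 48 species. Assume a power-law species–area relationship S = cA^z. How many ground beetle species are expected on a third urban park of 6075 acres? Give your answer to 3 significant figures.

z = ln(48/20) / ln(398.4/7.318) = 0.8755 / 3.9971 = 0.2190
c = 20 / 7.318^0.2190 = 20 / 1.546 = 12.93
S₃ = 12.93 × 6075^0.2190 = 12.93 × 6.74 ≈ 87.18

87.2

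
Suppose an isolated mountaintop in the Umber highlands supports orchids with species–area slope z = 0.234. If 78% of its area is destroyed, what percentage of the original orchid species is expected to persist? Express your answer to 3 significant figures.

S_new/S_old = (A_new/A_old)^z = 0.22^0.234
= exp(0.234 × ln 0.22) = exp(0.234 × -1.5141) = exp(-0.3543) ≈ 0.7017

70.2%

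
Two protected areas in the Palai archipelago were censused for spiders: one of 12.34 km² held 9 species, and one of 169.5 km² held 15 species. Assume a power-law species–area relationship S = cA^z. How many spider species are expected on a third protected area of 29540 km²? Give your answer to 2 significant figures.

41

z = ln(15/9) / ln(169.5/12.34) = 0.5108 / 2.6200 = 0.1950
c = 9 / 12.34^0.1950 = 9 / 1.632 = 5.514
S₃ = 5.514 × 29540^0.1950 = 5.514 × 7.44 ≈ 41.03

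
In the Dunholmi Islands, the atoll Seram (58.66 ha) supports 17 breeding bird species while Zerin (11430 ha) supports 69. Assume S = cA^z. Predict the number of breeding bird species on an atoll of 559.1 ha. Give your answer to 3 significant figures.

30.9

z = ln(69/17) / ln(11430/58.66) = 1.4009 / 5.2722 = 0.2657
c = 17 / 58.66^0.2657 = 17 / 2.95 = 5.762
S₃ = 5.762 × 559.1^0.2657 = 5.762 × 5.371 ≈ 30.95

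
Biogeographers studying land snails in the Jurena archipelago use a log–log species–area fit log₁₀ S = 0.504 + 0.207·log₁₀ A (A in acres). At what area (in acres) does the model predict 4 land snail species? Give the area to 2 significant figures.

4 = 3.192 × A^0.207  ⇒  A^0.207 = 4/3.192 = 1.253
ln A = ln(1.253) / 0.207 = 0.2258 / 0.207 = 1.0908
A = e^1.0908 ≈ 2.977 acres

3.0 acres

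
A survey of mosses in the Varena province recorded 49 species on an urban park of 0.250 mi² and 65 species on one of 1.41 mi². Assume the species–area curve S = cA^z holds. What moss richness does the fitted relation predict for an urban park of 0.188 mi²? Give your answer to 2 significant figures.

47

z = ln(65/49) / ln(1.41/0.25) = 0.2826 / 1.7299 = 0.1633
c = 49 / 0.25^0.1633 = 49 / 0.7974 = 61.45
S₃ = 61.45 × 0.188^0.1633 = 61.45 × 0.7611 ≈ 46.77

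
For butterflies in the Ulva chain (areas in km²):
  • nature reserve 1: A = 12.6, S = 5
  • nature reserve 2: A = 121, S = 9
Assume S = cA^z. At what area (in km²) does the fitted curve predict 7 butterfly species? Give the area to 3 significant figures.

46.0 km²

z = ln(9/5) / ln(121/12.6) = 0.5878 / 2.2621 = 0.2598
c = 5 / 12.6^0.2598 = 5 / 1.932 = 2.588
A = (7/2.588)^(1/0.2598) ⇒ ln A = ln(2.704)/0.2598 = 3.8286
A = e^3.8286 ≈ 46 km²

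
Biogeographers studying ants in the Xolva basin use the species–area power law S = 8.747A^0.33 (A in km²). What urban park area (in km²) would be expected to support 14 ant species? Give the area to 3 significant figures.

14 = 8.747 × A^0.33  ⇒  A^0.33 = 14/8.747 = 1.601
ln A = ln(1.601) / 0.33 = 0.4703 / 0.33 = 1.4253
A = e^1.4253 ≈ 4.159 km²

4.16 km²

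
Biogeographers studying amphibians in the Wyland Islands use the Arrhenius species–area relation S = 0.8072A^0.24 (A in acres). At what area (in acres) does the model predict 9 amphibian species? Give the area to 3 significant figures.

9 = 0.8072 × A^0.24  ⇒  A^0.24 = 9/0.8072 = 11.15
ln A = ln(11.15) / 0.24 = 2.4114 / 0.24 = 10.0475
A = e^10.0475 ≈ 23099 acres

23100 acres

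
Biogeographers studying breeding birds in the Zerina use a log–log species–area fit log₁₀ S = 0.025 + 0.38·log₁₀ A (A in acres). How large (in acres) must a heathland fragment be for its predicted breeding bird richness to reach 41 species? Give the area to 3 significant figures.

41 = 1.059 × A^0.38  ⇒  A^0.38 = 41/1.059 = 38.71
ln A = ln(38.71) / 0.38 = 3.6560 / 0.38 = 9.6211
A = e^9.6211 ≈ 15079 acres

15100 acres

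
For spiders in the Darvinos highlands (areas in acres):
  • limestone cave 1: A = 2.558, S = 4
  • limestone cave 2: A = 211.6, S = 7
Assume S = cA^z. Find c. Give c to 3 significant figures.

z = ln(S₂/S₁) / ln(A₂/A₁) = ln(7/4) / ln(211.6/2.558) = 0.5596 / 4.4155 = 0.1267
c = S₁ / A₁^z = 4 / 2.558^0.1267 = 4 / 1.126 = 3.551

3.55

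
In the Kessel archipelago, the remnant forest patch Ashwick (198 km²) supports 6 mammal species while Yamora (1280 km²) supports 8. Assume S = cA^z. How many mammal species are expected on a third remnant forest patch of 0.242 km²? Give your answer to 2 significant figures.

z = ln(8/6) / ln(1280/198) = 0.2877 / 1.8663 = 0.1541
c = 6 / 198^0.1541 = 6 / 2.259 = 2.655
S₃ = 2.655 × 0.242^0.1541 = 2.655 × 0.8036 ≈ 2.134

2.1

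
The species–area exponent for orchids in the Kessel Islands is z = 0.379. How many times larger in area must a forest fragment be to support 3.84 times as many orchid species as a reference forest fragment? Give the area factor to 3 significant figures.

(A₂/A₁)^0.379 = 3.84, so A₂/A₁ = 3.84^(1/0.379) = 3.84^2.639
ln(A₂/A₁) = ln 3.84 / 0.379 = 1.3455 / 0.379 = 3.5501
A₂/A₁ = e^3.5501 ≈ 34.82

34.8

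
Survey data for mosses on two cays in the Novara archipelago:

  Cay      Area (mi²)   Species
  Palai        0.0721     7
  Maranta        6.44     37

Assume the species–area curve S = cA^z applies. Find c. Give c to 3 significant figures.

z = ln(S₂/S₁) / ln(A₂/A₁) = ln(37/7) / ln(6.44/0.0721) = 1.6650 / 4.4922 = 0.3706
c = S₁ / A₁^z = 7 / 0.0721^0.3706 = 7 / 0.3773 = 18.55

18.6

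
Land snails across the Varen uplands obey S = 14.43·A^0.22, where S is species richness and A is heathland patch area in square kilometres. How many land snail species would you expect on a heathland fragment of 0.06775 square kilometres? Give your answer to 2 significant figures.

S = 14.43 × 0.06775^0.22
ln S = ln 14.43 + 0.22 × ln 0.06775 = 2.6693 + 0.22 × -2.6919 = 2.0771
S = e^2.0771 ≈ 7.981

8.0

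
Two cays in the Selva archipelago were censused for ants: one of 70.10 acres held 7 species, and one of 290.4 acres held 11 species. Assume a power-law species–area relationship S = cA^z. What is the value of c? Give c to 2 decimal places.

1.81

z = ln(S₂/S₁) / ln(A₂/A₁) = ln(11/7) / ln(290.4/70.1) = 0.4520 / 1.4213 = 0.3180
c = S₁ / A₁^z = 7 / 70.1^0.3180 = 7 / 3.863 = 1.812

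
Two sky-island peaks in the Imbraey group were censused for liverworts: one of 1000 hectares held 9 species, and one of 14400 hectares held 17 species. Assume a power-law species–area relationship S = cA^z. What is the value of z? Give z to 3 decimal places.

0.238

Taking logs: ln S = ln c + z ln A, so z = (ln S₂ − ln S₁)/(ln A₂ − ln A₁).
z = ln(17/9) / ln(14400/1000) = ln(1.889) / ln(14.4) = 0.6360 / 2.6672 = 0.2384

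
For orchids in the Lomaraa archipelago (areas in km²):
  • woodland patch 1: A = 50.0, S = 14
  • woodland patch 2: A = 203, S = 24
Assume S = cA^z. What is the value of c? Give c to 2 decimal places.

3.11

z = ln(S₂/S₁) / ln(A₂/A₁) = ln(24/14) / ln(203/50) = 0.5390 / 1.4012 = 0.3847
c = S₁ / A₁^z = 14 / 50^0.3847 = 14 / 4.503 = 3.109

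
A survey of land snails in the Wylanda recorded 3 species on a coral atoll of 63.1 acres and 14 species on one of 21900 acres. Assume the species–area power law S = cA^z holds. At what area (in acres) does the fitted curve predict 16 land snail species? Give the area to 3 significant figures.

z = ln(14/3) / ln(21900/63.1) = 1.5404 / 5.8495 = 0.2633
c = 3 / 63.1^0.2633 = 3 / 2.979 = 1.007
A = (16/1.007)^(1/0.2633) ⇒ ln A = ln(15.89)/0.2633 = 10.5013
A = e^10.5013 ≈ 36363 acres

36400 acres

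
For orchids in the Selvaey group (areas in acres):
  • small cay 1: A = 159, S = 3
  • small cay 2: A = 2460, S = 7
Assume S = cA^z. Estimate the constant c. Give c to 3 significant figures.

0.625

z = ln(S₂/S₁) / ln(A₂/A₁) = ln(7/3) / ln(2460/159) = 0.8473 / 2.7390 = 0.3093
c = S₁ / A₁^z = 3 / 159^0.3093 = 3 / 4.797 = 0.6254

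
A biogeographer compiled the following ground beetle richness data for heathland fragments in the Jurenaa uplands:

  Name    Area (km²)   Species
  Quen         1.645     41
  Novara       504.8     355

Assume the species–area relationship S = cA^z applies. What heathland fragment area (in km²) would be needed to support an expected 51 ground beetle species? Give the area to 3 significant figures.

z = ln(355/41) / ln(504.8/1.645) = 2.1585 / 5.7264 = 0.3769
c = 41 / 1.645^0.3769 = 41 / 1.206 = 33.99
A = (51/33.99)^(1/0.3769) ⇒ ln A = ln(1.501)/0.3769 = 1.0767
A = e^1.0767 ≈ 2.935 km²

2.94 km²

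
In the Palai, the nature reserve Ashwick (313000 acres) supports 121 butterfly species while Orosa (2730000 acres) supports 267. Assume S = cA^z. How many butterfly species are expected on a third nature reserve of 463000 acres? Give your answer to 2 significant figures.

140

z = ln(267/121) / ln(2730000/313000) = 0.7915 / 2.1659 = 0.3654
c = 121 / 313000^0.3654 = 121 / 101.9 = 1.187
S₃ = 1.187 × 463000^0.3654 = 1.187 × 117.6 ≈ 139.6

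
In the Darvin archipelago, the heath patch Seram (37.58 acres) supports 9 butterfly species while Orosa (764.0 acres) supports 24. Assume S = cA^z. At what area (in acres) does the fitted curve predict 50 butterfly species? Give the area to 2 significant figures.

z = ln(24/9) / ln(764/37.58) = 0.9808 / 3.0121 = 0.3256
c = 9 / 37.58^0.3256 = 9 / 3.257 = 2.763
A = (50/2.763)^(1/0.3256) ⇒ ln A = ln(18.1)/0.3256 = 8.8926
A = e^8.8926 ≈ 7278 acres

7300 acres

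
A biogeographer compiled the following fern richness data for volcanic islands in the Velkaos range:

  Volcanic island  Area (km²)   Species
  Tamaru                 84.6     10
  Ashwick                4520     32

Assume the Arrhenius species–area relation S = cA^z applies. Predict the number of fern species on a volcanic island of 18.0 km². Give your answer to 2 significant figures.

z = ln(32/10) / ln(4520/84.6) = 1.1632 / 3.9783 = 0.2924
c = 10 / 84.6^0.2924 = 10 / 3.66 = 2.732
S₃ = 2.732 × 18^0.2924 = 2.732 × 2.328 ≈ 6.361

6.4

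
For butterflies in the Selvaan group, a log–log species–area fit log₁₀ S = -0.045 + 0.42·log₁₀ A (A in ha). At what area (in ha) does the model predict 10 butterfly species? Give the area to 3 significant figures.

308 ha

10 = 0.9016 × A^0.42  ⇒  A^0.42 = 10/0.9016 = 11.09
ln A = ln(11.09) / 0.42 = 2.4062 / 0.42 = 5.7291
A = e^5.7291 ≈ 307.7 ha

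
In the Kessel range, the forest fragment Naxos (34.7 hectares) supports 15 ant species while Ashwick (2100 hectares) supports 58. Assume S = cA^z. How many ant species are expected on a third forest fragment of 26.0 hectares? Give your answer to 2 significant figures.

14

z = ln(58/15) / ln(2100/34.7) = 1.3524 / 4.1030 = 0.3296
c = 15 / 34.7^0.3296 = 15 / 3.219 = 4.66
S₃ = 4.66 × 26^0.3296 = 4.66 × 2.927 ≈ 13.64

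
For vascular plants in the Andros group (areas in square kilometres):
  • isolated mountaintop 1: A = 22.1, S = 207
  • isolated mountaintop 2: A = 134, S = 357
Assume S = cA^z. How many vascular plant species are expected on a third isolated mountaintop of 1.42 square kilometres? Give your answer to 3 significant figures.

90.3

z = ln(357/207) / ln(134/22.1) = 0.5450 / 1.8023 = 0.3024
c = 207 / 22.1^0.3024 = 207 / 2.55 = 81.17
S₃ = 81.17 × 1.42^0.3024 = 81.17 × 1.112 ≈ 90.25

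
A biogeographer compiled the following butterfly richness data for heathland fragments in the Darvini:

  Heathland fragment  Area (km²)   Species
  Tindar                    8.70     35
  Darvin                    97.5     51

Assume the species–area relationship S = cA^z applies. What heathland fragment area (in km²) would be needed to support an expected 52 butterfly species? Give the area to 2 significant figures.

z = ln(51/35) / ln(97.5/8.7) = 0.3765 / 2.4165 = 0.1558
c = 35 / 8.7^0.1558 = 35 / 1.401 = 24.99
A = (52/24.99)^(1/0.1558) ⇒ ln A = ln(2.081)/0.1558 = 4.7045
A = e^4.7045 ≈ 110.4 km²

110 km²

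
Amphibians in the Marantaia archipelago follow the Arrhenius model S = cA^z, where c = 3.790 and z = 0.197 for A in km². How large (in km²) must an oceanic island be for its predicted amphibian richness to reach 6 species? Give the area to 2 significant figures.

10 km²

6 = 3.79 × A^0.197  ⇒  A^0.197 = 6/3.79 = 1.583
ln A = ln(1.583) / 0.197 = 0.4594 / 0.197 = 2.3319
A = e^2.3319 ≈ 10.3 km²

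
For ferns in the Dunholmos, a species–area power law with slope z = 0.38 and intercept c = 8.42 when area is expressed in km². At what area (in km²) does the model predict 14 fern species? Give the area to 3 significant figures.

3.81 km²

14 = 8.42 × A^0.38  ⇒  A^0.38 = 14/8.42 = 1.663
ln A = ln(1.663) / 0.38 = 0.5084 / 0.38 = 1.3380
A = e^1.3380 ≈ 3.811 km²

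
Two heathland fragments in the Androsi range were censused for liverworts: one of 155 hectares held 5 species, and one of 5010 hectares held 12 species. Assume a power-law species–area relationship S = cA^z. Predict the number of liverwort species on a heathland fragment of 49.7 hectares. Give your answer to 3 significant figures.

z = ln(12/5) / ln(5010/155) = 0.8755 / 3.4758 = 0.2519
c = 5 / 155^0.2519 = 5 / 3.562 = 1.404
S₃ = 1.404 × 49.7^0.2519 = 1.404 × 2.675 ≈ 3.754

3.75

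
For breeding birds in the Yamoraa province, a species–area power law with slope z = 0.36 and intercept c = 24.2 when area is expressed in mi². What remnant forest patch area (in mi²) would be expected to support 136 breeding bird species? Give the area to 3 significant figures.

136 = 24.2 × A^0.36  ⇒  A^0.36 = 136/24.2 = 5.62
ln A = ln(5.62) / 0.36 = 1.7263 / 0.36 = 4.7953
A = e^4.7953 ≈ 120.9 mi²

121 mi²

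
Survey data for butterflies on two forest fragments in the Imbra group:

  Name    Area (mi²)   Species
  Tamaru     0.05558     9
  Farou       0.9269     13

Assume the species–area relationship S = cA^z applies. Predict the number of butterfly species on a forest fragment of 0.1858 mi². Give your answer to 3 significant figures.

10.5

z = ln(13/9) / ln(0.9269/0.05558) = 0.3677 / 2.8140 = 0.1307
c = 9 / 0.05558^0.1307 = 9 / 0.6855 = 13.13
S₃ = 13.13 × 0.1858^0.1307 = 13.13 × 0.8026 ≈ 10.54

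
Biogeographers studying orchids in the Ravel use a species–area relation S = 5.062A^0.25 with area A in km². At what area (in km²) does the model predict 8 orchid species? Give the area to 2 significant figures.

8 = 5.062 × A^0.25  ⇒  A^0.25 = 8/5.062 = 1.58
ln A = ln(1.58) / 0.25 = 0.4577 / 0.25 = 1.8307
A = e^1.8307 ≈ 6.238 km²

6.2 km²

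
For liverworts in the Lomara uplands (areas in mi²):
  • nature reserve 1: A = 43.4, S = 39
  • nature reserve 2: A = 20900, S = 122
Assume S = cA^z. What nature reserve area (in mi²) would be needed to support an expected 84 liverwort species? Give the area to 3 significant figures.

z = ln(122/39) / ln(20900/43.4) = 1.1405 / 6.1770 = 0.1846
c = 39 / 43.4^0.1846 = 39 / 2.006 = 19.44
A = (84/19.44)^(1/0.1846) ⇒ ln A = ln(4.321)/0.1846 = 7.9261
A = e^7.9261 ≈ 2769 mi²

2770 mi²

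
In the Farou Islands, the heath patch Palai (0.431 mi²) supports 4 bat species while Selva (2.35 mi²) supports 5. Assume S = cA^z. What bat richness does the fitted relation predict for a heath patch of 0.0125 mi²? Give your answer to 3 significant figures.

z = ln(5/4) / ln(2.35/0.431) = 0.2231 / 1.6961 = 0.1316
c = 4 / 0.431^0.1316 = 4 / 0.8952 = 4.468
S₃ = 4.468 × 0.0125^0.1316 = 4.468 × 0.5618 ≈ 2.511

2.51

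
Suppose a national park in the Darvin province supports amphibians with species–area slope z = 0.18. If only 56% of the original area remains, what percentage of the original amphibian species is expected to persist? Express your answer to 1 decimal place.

S_new/S_old = (A_new/A_old)^z = 0.56^0.18
= exp(0.18 × ln 0.56) = exp(0.18 × -0.5798) = exp(-0.1044) ≈ 0.9009

90.1%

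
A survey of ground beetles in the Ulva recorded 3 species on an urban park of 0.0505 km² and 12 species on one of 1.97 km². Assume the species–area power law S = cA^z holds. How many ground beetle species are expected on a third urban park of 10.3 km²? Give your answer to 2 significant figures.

22

z = ln(12/3) / ln(1.97/0.0505) = 1.3863 / 3.6638 = 0.3784
c = 3 / 0.0505^0.3784 = 3 / 0.3231 = 9.285
S₃ = 9.285 × 10.3^0.3784 = 9.285 × 2.417 ≈ 22.44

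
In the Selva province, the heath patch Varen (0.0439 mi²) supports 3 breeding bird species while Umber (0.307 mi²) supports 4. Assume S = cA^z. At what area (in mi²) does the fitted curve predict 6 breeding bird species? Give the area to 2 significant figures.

z = ln(4/3) / ln(0.307/0.0439) = 0.2877 / 1.9449 = 0.1479
c = 3 / 0.0439^0.1479 = 3 / 0.6298 = 4.763
A = (6/4.763)^(1/0.1479) ⇒ ln A = ln(1.26)/0.1479 = 1.5603
A = e^1.5603 ≈ 4.76 mi²

4.8 mi²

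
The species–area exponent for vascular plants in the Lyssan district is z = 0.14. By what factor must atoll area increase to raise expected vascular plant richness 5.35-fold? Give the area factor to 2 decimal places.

(A₂/A₁)^0.14 = 5.35, so A₂/A₁ = 5.35^(1/0.14) = 5.35^7.143
ln(A₂/A₁) = ln 5.35 / 0.14 = 1.6771 / 0.14 = 11.9793
A₂/A₁ = e^11.9793 ≈ 159414

159414.20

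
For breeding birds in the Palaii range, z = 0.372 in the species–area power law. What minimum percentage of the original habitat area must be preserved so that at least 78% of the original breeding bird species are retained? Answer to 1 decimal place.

Need (A_new/A_old)^0.372 = 0.78, so A_new/A_old = 0.78^(1/0.372) = 0.78^2.688
ln(A_new/A_old) = ln 0.78 / 0.372 = -0.2485 / 0.372 = -0.6679
A_new/A_old = e^-0.6679 ≈ 0.5128

51.3%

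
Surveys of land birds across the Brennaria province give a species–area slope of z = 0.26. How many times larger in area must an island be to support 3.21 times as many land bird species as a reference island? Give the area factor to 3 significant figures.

88.7

(A₂/A₁)^0.26 = 3.21, so A₂/A₁ = 3.21^(1/0.26) = 3.21^3.846
ln(A₂/A₁) = ln 3.21 / 0.26 = 1.1663 / 0.26 = 4.4857
A₂/A₁ = e^4.4857 ≈ 88.74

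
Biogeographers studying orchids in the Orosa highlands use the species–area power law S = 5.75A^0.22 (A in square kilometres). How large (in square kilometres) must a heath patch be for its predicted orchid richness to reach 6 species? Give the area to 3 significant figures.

1.21 square kilometres

6 = 5.75 × A^0.22  ⇒  A^0.22 = 6/5.75 = 1.043
ln A = ln(1.043) / 0.22 = 0.0426 / 0.22 = 0.1935
A = e^0.1935 ≈ 1.213 square kilometres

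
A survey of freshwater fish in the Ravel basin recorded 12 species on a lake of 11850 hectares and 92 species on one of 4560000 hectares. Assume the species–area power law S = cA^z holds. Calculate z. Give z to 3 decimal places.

0.342

Taking logs: ln S = ln c + z ln A, so z = (ln S₂ − ln S₁)/(ln A₂ − ln A₁).
z = ln(92/12) / ln(4560000/11850) = ln(7.667) / ln(384.8) = 2.0369 / 5.9528 = 0.3422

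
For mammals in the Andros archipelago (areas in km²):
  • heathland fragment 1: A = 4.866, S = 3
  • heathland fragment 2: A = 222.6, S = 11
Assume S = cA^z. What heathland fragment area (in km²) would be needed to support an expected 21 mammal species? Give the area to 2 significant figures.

z = ln(11/3) / ln(222.6/4.866) = 1.2993 / 3.8231 = 0.3399
c = 3 / 4.866^0.3399 = 3 / 1.712 = 1.752
A = (21/1.752)^(1/0.3399) ⇒ ln A = ln(11.98)/0.3399 = 7.3081
A = e^7.3081 ≈ 1492 km²

1500 km²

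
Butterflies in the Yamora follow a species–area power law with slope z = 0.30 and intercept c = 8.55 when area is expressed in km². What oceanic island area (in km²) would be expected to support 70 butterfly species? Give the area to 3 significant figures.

70 = 8.55 × A^0.3  ⇒  A^0.3 = 70/8.55 = 8.187
ln A = ln(8.187) / 0.3 = 2.1026 / 0.3 = 7.0085
A = e^7.0085 ≈ 1106 km²

1110 km²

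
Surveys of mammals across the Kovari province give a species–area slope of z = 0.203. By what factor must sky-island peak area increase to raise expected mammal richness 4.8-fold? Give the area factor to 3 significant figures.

(A₂/A₁)^0.203 = 4.8, so A₂/A₁ = 4.8^(1/0.203) = 4.8^4.926
ln(A₂/A₁) = ln 4.8 / 0.203 = 1.5686 / 0.203 = 7.7272
A₂/A₁ = e^7.7272 ≈ 2269

2270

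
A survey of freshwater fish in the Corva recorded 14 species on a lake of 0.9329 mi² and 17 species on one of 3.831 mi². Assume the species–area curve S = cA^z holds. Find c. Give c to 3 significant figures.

14.1

z = ln(S₂/S₁) / ln(A₂/A₁) = ln(17/14) / ln(3.831/0.9329) = 0.1942 / 1.4126 = 0.1374
c = S₁ / A₁^z = 14 / 0.9329^0.1374 = 14 / 0.9905 = 14.13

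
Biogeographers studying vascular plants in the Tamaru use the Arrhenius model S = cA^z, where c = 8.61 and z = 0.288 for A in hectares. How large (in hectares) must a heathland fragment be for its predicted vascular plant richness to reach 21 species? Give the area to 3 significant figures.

21 = 8.61 × A^0.288  ⇒  A^0.288 = 21/8.61 = 2.439
ln A = ln(2.439) / 0.288 = 0.8916 / 0.288 = 3.0958
A = e^3.0958 ≈ 22.11 hectares

22.1 hectares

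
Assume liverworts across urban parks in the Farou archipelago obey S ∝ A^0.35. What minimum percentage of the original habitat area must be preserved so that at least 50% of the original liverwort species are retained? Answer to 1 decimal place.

Need (A_new/A_old)^0.35 = 0.5, so A_new/A_old = 0.5^(1/0.35) = 0.5^2.857
ln(A_new/A_old) = ln 0.5 / 0.35 = -0.6931 / 0.35 = -1.9804
A_new/A_old = e^-1.9804 ≈ 0.138

13.8%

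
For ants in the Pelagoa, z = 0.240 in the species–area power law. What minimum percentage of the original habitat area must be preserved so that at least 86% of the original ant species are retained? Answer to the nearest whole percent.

53%

Need (A_new/A_old)^0.24 = 0.86, so A_new/A_old = 0.86^(1/0.24) = 0.86^4.167
ln(A_new/A_old) = ln 0.86 / 0.24 = -0.1508 / 0.24 = -0.6284
A_new/A_old = e^-0.6284 ≈ 0.5334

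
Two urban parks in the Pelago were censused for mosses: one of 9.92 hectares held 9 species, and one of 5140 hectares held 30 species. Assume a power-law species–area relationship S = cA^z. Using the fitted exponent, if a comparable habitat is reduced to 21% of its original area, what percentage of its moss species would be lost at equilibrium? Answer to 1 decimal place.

26.0%

z = ln(30/9) / ln(5140/9.92) = 1.2040 / 6.2503 = 0.1926
S_new/S_old = (A_new/A_old)^z = 0.21^0.1926 = exp(0.1926 × -1.5606) = 0.7404
Fraction lost = 1 − 0.7404 = 0.2596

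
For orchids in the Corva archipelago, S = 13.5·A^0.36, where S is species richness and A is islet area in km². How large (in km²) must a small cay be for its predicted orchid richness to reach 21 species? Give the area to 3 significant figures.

21 = 13.5 × A^0.36  ⇒  A^0.36 = 21/13.5 = 1.556
ln A = ln(1.556) / 0.36 = 0.4418 / 0.36 = 1.2273
A = e^1.2273 ≈ 3.412 km²

3.41 km²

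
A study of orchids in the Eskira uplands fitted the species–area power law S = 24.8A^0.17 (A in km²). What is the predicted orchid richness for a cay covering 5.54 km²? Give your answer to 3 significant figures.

33.2

S = 24.8 × 5.54^0.17
ln S = ln 24.8 + 0.17 × ln 5.54 = 3.2108 + 0.17 × 1.7120 = 3.5019
S = e^3.5019 ≈ 33.18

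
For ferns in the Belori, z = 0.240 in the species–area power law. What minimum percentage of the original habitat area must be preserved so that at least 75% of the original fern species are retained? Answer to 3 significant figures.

30.2%

Need (A_new/A_old)^0.24 = 0.75, so A_new/A_old = 0.75^(1/0.24) = 0.75^4.167
ln(A_new/A_old) = ln 0.75 / 0.24 = -0.2877 / 0.24 = -1.1987
A_new/A_old = e^-1.1987 ≈ 0.3016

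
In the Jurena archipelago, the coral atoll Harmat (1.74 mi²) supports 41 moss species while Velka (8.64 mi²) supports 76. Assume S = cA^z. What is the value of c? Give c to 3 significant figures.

z = ln(S₂/S₁) / ln(A₂/A₁) = ln(76/41) / ln(8.64/1.74) = 0.6172 / 1.6025 = 0.3851
c = S₁ / A₁^z = 41 / 1.74^0.3851 = 41 / 1.238 = 33.12

33.1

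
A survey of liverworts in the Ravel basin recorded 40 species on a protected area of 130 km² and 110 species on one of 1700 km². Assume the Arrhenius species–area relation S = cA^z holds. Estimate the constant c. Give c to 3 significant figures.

5.89

z = ln(S₂/S₁) / ln(A₂/A₁) = ln(110/40) / ln(1700/130) = 1.0116 / 2.5708 = 0.3935
c = S₁ / A₁^z = 40 / 130^0.3935 = 40 / 6.789 = 5.892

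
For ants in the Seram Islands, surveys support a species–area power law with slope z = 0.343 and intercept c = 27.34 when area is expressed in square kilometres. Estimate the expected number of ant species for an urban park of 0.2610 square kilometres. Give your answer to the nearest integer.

S = 27.34 × 0.261^0.343
ln S = ln 27.34 + 0.343 × ln 0.261 = 3.3084 + 0.343 × -1.3432 = 2.8476
S = e^2.8476 ≈ 17.25

17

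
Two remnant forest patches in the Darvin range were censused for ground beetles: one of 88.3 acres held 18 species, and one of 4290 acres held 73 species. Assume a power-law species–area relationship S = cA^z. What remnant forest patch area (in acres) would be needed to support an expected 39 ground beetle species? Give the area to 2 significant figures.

z = ln(73/18) / ln(4290/88.3) = 1.4001 / 3.8833 = 0.3605
c = 18 / 88.3^0.3605 = 18 / 5.03 = 3.578
A = (39/3.578)^(1/0.3605) ⇒ ln A = ln(10.9)/0.3605 = 6.6253
A = e^6.6253 ≈ 753.9 acres

750 acres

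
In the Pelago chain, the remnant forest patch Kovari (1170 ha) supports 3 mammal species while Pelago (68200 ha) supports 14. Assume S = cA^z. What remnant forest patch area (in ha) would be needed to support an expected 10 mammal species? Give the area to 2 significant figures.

z = ln(14/3) / ln(68200/1170) = 1.5404 / 4.0654 = 0.3789
c = 3 / 1170^0.3789 = 3 / 14.54 = 0.2063
A = (10/0.2063)^(1/0.3789) ⇒ ln A = ln(48.47)/0.3789 = 10.2422
A = e^10.2422 ≈ 28063 ha

28000 ha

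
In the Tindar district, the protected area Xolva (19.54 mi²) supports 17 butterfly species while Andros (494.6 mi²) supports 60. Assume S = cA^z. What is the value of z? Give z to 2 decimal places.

Taking logs: ln S = ln c + z ln A, so z = (ln S₂ − ln S₁)/(ln A₂ − ln A₁).
z = ln(60/17) / ln(494.6/19.54) = ln(3.529) / ln(25.31) = 1.2611 / 3.2313 = 0.3903

0.39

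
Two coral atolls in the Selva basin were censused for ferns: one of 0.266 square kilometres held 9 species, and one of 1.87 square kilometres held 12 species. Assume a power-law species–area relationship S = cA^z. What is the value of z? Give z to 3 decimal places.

0.148

Taking logs: ln S = ln c + z ln A, so z = (ln S₂ − ln S₁)/(ln A₂ − ln A₁).
z = ln(12/9) / ln(1.87/0.266) = ln(1.333) / ln(7.03) = 0.2877 / 1.9502 = 0.1475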